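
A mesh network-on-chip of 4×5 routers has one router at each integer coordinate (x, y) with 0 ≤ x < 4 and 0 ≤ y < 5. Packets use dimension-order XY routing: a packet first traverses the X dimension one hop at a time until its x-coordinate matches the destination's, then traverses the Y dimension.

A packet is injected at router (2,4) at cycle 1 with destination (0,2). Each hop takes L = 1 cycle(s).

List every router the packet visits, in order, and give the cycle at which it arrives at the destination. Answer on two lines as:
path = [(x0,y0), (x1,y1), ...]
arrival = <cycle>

t=1: at (2,4)
t=2: at (1,4) after W
t=3: at (0,4) after W
t=4: at (0,3) after S
t=5: at (0,2) after S

path = [(2,4), (1,4), (0,4), (0,3), (0,2)]
arrival = 5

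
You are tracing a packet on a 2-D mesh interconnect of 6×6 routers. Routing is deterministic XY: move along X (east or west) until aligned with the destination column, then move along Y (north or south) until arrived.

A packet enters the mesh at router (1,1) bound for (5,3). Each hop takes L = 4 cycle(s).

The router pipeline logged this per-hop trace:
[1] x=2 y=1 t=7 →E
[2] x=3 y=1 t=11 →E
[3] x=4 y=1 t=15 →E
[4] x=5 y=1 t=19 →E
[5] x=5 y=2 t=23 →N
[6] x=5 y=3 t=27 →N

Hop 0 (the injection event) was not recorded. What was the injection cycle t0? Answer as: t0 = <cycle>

t0 = 3

At hop 1 the cycle is 7; in general cyc_k = t0 + kL.
Therefore t0 = 7 − L = 3.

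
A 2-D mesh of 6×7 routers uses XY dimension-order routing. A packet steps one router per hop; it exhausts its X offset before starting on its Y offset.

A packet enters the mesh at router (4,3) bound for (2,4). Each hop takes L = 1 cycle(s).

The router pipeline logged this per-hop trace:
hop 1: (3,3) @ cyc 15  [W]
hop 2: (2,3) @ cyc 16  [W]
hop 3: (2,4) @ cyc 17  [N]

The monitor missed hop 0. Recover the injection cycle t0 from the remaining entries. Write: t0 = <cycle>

Hop 1 reached at cycle 15; hop k is at t0 + k·L.
So t0 = 15 − 1·1 = 14.

t0 = 14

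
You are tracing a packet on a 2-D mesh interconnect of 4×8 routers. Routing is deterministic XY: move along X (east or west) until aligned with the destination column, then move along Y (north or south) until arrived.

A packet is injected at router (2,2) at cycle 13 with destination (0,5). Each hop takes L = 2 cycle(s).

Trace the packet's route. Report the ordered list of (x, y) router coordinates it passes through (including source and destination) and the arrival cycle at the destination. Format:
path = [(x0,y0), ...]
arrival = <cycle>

path = [(2,2), (1,2), (0,2), (0,3), (0,4), (0,5)]
arrival = 23

hop 0: (2,2) @ cyc 13
hop 1: (1,2) @ cyc 15  [W]
hop 2: (0,2) @ cyc 17  [W]
hop 3: (0,3) @ cyc 19  [N]
hop 4: (0,4) @ cyc 21  [N]
hop 5: (0,5) @ cyc 23  [N]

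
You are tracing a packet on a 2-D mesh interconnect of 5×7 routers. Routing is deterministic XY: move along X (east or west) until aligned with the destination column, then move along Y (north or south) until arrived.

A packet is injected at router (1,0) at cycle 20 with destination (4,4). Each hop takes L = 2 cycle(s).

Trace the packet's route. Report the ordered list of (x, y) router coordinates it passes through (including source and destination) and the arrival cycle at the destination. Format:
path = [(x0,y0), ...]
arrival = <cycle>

src (1,0)  cyc=20
E→(2,0)  cyc=22
E→(3,0)  cyc=24
E→(4,0)  cyc=26
N→(4,1)  cyc=28
N→(4,2)  cyc=30
N→(4,3)  cyc=32
N→(4,4)  cyc=34

path = [(1,0), (2,0), (3,0), (4,0), (4,1), (4,2), (4,3), (4,4)]
arrival = 34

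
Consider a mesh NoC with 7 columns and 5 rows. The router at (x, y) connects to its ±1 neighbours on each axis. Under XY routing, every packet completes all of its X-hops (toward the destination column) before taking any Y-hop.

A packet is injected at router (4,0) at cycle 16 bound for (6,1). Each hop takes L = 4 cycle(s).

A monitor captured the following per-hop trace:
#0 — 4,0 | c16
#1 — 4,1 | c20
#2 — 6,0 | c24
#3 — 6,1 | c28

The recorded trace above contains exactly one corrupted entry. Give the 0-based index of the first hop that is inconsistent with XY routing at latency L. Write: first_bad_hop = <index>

first_bad_hop = 1

hop 1: step (+0,+1), +4 cyc — BAD: Y-move but x=4≠6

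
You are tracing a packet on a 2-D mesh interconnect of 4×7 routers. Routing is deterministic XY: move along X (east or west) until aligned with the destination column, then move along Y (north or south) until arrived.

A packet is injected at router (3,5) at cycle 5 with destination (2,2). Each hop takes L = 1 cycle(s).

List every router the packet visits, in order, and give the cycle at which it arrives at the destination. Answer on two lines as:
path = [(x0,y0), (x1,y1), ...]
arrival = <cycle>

path = [(3,5), (2,5), (2,4), (2,3), (2,2)]
arrival = 9

[0] x=3 y=5 t=5
[1] x=2 y=5 t=6 →W
[2] x=2 y=4 t=7 →S
[3] x=2 y=3 t=8 →S
[4] x=2 y=2 t=9 →S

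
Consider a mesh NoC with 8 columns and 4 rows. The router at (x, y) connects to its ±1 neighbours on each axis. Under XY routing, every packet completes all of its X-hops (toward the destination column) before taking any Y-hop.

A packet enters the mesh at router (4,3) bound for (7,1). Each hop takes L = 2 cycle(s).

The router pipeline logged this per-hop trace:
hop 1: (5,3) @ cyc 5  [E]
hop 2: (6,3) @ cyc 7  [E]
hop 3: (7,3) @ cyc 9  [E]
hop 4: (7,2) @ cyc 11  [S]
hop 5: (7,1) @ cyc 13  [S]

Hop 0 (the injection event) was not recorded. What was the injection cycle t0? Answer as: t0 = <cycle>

cyc[1] = 5 and cyc[k] = t0 + k·L for every k.
Therefore t0 = 5 − L = 3.

t0 = 3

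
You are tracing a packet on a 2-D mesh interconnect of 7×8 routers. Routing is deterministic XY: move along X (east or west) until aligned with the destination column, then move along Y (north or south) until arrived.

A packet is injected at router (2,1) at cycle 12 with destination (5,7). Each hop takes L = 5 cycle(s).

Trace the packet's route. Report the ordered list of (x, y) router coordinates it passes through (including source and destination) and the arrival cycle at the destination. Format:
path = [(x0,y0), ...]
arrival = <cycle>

hop 0: (2,1) @ cyc 12
hop 1: (3,1) @ cyc 17  [E]
hop 2: (4,1) @ cyc 22  [E]
hop 3: (5,1) @ cyc 27  [E]
hop 4: (5,2) @ cyc 32  [N]
hop 5: (5,3) @ cyc 37  [N]
hop 6: (5,4) @ cyc 42  [N]
hop 7: (5,5) @ cyc 47  [N]
hop 8: (5,6) @ cyc 52  [N]
hop 9: (5,7) @ cyc 57  [N]

path = [(2,1), (3,1), (4,1), (5,1), (5,2), (5,3), (5,4), (5,5), (5,6), (5,7)]
arrival = 57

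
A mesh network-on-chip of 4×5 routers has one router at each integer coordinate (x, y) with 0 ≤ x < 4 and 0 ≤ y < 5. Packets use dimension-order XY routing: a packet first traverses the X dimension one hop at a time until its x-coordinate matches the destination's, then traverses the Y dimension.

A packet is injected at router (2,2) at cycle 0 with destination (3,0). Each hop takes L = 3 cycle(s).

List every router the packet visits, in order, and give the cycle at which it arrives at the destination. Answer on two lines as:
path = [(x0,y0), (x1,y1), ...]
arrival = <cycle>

path = [(2,2), (3,2), (3,1), (3,0)]
arrival = 9

hop 0: (2,2) @ cyc 0
hop 1: (3,2) @ cyc 3  [E]
hop 2: (3,1) @ cyc 6  [S]
hop 3: (3,0) @ cyc 9  [S]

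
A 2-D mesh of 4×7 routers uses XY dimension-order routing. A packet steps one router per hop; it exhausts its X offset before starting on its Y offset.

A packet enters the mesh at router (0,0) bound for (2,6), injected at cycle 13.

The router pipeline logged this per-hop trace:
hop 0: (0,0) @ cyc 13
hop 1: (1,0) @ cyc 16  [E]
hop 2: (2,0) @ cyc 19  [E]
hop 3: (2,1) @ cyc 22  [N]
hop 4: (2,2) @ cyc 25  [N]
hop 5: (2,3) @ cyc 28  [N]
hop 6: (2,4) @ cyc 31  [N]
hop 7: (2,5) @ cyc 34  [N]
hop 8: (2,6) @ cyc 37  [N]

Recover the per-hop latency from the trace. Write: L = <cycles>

L = 3

Between hops 0 and 1 the cycle counter advances 16 − 13 = 3.
That increment is L by definition: L = 3.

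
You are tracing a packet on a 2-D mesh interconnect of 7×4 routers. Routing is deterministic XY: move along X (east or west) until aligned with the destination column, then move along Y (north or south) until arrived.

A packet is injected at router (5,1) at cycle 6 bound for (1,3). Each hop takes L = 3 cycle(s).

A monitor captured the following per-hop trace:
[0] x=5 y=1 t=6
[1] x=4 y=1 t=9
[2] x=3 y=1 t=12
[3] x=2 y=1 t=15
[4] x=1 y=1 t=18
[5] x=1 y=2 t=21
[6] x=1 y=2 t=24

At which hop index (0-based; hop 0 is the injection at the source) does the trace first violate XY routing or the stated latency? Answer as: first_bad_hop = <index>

first_bad_hop = 6

check 1→ d=(-1,0) cyc+3: ok
check 2→ d=(-1,0) cyc+3: ok
check 3→ d=(-1,0) cyc+3: ok
check 4→ d=(-1,0) cyc+3: ok
check 5→ d=(0,1) cyc+3: ok
check 6→ d=(0,0) cyc+3: BAD: non-unit step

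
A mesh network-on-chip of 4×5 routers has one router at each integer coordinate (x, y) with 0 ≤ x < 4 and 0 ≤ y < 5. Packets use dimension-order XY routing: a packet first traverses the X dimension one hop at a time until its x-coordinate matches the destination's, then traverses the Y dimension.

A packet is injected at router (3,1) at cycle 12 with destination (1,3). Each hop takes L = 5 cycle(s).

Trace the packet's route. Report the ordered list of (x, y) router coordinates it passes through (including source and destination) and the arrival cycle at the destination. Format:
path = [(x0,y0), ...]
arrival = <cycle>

[0] x=3 y=1 t=12
[1] x=2 y=1 t=17 →W
[2] x=1 y=1 t=22 →W
[3] x=1 y=2 t=27 →N
[4] x=1 y=3 t=32 →N

path = [(3,1), (2,1), (1,1), (1,2), (1,3)]
arrival = 32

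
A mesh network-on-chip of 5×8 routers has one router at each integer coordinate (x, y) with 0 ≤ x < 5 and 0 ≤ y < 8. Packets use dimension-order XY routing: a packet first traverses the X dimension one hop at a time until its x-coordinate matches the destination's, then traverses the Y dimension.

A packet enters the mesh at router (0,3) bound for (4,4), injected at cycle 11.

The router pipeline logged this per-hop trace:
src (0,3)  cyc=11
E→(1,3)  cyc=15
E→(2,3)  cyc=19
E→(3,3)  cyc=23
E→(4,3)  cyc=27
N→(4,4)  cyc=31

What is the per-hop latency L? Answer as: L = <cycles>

Between hops 0 and 1 the cycle counter advances 15 − 11 = 4.
Per-hop latency L = Δcyc = 4.

L = 4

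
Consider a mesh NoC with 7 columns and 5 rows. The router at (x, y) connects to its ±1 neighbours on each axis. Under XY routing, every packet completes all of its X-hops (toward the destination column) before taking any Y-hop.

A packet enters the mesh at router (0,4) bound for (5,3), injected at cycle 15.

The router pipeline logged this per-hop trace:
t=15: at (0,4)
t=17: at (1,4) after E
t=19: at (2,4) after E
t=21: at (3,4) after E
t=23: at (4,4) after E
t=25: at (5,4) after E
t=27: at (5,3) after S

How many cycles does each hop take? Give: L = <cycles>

L = 2

cyc[1] − cyc[0] = 17 − 15 = 2.
Per-hop latency L = Δcyc = 2.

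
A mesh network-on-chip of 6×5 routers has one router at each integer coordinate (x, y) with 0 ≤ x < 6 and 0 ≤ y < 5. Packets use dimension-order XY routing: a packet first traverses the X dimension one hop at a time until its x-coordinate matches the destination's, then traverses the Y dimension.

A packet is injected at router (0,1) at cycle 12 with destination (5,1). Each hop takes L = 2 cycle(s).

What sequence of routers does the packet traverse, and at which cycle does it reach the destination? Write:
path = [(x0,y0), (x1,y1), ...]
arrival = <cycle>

path = [(0,1), (1,1), (2,1), (3,1), (4,1), (5,1)]
arrival = 22

  0. router=(0,1) cycle=12 (inject)
  1. router=(1,1) cycle=14 dir=E
  2. router=(2,1) cycle=16 dir=E
  3. router=(3,1) cycle=18 dir=E
  4. router=(4,1) cycle=20 dir=E
  5. router=(5,1) cycle=22 dir=E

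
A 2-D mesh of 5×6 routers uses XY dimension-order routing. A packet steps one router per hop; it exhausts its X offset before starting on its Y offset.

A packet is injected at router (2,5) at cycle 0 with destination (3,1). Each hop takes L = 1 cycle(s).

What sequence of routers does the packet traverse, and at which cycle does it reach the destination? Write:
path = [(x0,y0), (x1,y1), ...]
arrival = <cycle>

[0] x=2 y=5 t=0
[1] x=3 y=5 t=1 →E
[2] x=3 y=4 t=2 →S
[3] x=3 y=3 t=3 →S
[4] x=3 y=2 t=4 →S
[5] x=3 y=1 t=5 →S

path = [(2,5), (3,5), (3,4), (3,3), (3,2), (3,1)]
arrival = 5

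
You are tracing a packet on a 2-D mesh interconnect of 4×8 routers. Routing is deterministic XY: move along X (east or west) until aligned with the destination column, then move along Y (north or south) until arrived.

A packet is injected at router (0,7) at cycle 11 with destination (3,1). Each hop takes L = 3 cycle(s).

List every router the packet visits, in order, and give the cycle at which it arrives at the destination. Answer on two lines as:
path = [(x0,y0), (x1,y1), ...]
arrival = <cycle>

path = [(0,7), (1,7), (2,7), (3,7), (3,6), (3,5), (3,4), (3,3), (3,2), (3,1)]
arrival = 38

[0] x=0 y=7 t=11
[1] x=1 y=7 t=14 →E
[2] x=2 y=7 t=17 →E
[3] x=3 y=7 t=20 →E
[4] x=3 y=6 t=23 →S
[5] x=3 y=5 t=26 →S
[6] x=3 y=4 t=29 →S
[7] x=3 y=3 t=32 →S
[8] x=3 y=2 t=35 →S
[9] x=3 y=1 t=38 →S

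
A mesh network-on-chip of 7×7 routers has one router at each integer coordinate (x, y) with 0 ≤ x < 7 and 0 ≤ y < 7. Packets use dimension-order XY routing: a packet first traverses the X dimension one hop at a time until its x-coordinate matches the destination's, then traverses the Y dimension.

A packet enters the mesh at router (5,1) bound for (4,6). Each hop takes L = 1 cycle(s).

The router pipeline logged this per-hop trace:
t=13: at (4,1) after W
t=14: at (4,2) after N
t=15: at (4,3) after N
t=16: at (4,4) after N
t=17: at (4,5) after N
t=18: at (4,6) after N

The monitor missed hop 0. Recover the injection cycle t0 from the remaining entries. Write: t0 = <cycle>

cyc[1] = 13 and cyc[k] = t0 + k·L for every k.
Subtract one hop: t0 = 13 − 1 = 12.

t0 = 12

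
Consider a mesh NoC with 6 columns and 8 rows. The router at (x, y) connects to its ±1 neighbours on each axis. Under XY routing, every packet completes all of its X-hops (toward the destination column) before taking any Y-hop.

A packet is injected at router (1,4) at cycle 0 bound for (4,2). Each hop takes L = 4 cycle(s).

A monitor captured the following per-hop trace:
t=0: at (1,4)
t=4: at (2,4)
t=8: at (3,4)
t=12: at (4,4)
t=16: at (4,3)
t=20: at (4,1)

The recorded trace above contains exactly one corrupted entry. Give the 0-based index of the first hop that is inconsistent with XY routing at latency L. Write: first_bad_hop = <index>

check 1→ d=(1,0) cyc+4: ok
check 2→ d=(1,0) cyc+4: ok
check 3→ d=(1,0) cyc+4: ok
check 4→ d=(0,-1) cyc+4: ok
check 5→ d=(0,-2) cyc+4: BAD: non-unit step

first_bad_hop = 5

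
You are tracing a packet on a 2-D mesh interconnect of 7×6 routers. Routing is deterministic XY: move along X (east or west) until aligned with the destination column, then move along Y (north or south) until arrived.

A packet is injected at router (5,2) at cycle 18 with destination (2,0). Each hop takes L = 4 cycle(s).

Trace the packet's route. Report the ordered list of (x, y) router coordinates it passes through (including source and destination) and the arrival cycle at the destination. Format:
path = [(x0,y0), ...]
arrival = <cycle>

#0 — 5,2 | c18
#1 — 4,2 | c22 | W
#2 — 3,2 | c26 | W
#3 — 2,2 | c30 | W
#4 — 2,1 | c34 | S
#5 — 2,0 | c38 | S

path = [(5,2), (4,2), (3,2), (2,2), (2,1), (2,0)]
arrival = 38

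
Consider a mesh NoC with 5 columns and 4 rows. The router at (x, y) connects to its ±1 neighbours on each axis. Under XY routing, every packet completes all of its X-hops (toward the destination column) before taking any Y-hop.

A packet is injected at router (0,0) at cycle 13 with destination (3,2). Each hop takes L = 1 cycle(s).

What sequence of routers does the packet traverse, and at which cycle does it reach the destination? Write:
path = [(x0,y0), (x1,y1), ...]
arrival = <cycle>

path = [(0,0), (1,0), (2,0), (3,0), (3,1), (3,2)]
arrival = 18

[0] x=0 y=0 t=13
[1] x=1 y=0 t=14 →E
[2] x=2 y=0 t=15 →E
[3] x=3 y=0 t=16 →E
[4] x=3 y=1 t=17 →N
[5] x=3 y=2 t=18 →N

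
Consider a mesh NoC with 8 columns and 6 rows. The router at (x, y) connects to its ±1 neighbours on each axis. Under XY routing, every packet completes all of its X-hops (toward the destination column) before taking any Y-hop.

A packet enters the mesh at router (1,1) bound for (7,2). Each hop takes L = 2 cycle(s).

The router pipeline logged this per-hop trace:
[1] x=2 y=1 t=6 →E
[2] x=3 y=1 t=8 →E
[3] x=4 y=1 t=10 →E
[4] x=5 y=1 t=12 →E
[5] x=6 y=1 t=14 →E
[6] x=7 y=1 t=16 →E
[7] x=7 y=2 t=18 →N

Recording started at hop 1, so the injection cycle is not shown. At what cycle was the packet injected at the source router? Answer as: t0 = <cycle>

At hop 1 the cycle is 6; in general cyc_k = t0 + kL.
Therefore t0 = 6 − L = 4.

t0 = 4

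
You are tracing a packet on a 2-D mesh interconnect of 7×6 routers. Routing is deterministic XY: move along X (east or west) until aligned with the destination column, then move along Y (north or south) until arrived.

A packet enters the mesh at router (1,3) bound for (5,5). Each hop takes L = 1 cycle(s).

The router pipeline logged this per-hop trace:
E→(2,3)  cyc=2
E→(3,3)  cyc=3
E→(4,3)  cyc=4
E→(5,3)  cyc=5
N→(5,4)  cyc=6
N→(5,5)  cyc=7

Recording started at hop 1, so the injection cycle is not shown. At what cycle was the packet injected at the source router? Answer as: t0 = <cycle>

Hop 1 reached at cycle 2; hop k is at t0 + k·L.
Therefore t0 = 2 − L = 1.

t0 = 1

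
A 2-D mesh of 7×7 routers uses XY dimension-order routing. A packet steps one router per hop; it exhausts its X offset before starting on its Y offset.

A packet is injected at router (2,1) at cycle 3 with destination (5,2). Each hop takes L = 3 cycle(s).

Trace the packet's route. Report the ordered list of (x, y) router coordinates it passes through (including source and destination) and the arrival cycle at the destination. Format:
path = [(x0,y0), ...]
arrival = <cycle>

path = [(2,1), (3,1), (4,1), (5,1), (5,2)]
arrival = 15

  0. router=(2,1) cycle=3 (inject)
  1. router=(3,1) cycle=6 dir=E
  2. router=(4,1) cycle=9 dir=E
  3. router=(5,1) cycle=12 dir=E
  4. router=(5,2) cycle=15 dir=N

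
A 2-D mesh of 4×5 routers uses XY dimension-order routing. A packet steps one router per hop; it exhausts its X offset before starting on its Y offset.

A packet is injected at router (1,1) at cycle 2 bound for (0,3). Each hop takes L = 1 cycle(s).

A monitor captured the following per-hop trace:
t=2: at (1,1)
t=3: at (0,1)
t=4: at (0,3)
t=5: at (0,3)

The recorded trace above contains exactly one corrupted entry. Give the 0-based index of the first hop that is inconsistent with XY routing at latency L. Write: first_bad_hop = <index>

  1: Δx=-1 Δy=+0 Δt=1 [ok]
  2: Δx=+0 Δy=+2 Δt=1 [BAD: non-unit step]

first_bad_hop = 2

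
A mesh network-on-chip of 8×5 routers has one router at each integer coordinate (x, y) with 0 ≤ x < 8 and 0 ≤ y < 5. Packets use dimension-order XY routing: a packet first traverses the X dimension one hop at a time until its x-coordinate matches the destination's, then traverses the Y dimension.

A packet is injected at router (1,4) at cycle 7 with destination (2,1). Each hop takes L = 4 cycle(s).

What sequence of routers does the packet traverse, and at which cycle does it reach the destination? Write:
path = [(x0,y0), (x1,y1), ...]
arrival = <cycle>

src (1,4)  cyc=7
E→(2,4)  cyc=11
S→(2,3)  cyc=15
S→(2,2)  cyc=19
S→(2,1)  cyc=23

path = [(1,4), (2,4), (2,3), (2,2), (2,1)]
arrival = 23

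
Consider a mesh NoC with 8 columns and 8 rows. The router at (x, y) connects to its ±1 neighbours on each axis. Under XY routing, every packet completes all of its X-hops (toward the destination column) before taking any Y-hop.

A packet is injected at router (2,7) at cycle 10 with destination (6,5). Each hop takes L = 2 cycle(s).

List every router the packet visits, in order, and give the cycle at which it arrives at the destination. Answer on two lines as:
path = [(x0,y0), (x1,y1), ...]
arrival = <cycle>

  0. router=(2,7) cycle=10 (inject)
  1. router=(3,7) cycle=12 dir=E
  2. router=(4,7) cycle=14 dir=E
  3. router=(5,7) cycle=16 dir=E
  4. router=(6,7) cycle=18 dir=E
  5. router=(6,6) cycle=20 dir=S
  6. router=(6,5) cycle=22 dir=S

path = [(2,7), (3,7), (4,7), (5,7), (6,7), (6,6), (6,5)]
arrival = 22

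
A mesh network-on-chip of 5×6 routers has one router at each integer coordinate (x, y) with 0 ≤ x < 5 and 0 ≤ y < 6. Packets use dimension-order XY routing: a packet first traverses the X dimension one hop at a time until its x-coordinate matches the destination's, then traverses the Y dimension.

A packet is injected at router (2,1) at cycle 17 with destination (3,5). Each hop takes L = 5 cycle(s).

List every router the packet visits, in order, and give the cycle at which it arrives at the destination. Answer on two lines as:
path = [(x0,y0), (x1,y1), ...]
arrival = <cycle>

hop 0: (2,1) @ cyc 17
hop 1: (3,1) @ cyc 22  [E]
hop 2: (3,2) @ cyc 27  [N]
hop 3: (3,3) @ cyc 32  [N]
hop 4: (3,4) @ cyc 37  [N]
hop 5: (3,5) @ cyc 42  [N]

path = [(2,1), (3,1), (3,2), (3,3), (3,4), (3,5)]
arrival = 42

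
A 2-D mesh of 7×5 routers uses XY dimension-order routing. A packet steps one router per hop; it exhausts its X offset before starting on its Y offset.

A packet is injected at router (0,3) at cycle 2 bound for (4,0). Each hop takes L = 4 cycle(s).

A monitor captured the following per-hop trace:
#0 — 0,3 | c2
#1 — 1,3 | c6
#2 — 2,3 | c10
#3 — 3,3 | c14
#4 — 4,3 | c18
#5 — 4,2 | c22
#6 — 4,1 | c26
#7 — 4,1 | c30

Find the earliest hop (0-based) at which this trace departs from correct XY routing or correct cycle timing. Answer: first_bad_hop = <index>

[1] (+1,+0) / 4c ⇒ ok
[2] (+1,+0) / 4c ⇒ ok
[3] (+1,+0) / 4c ⇒ ok
[4] (+1,+0) / 4c ⇒ ok
[5] (+0,-1) / 4c ⇒ ok
[6] (+0,-1) / 4c ⇒ ok
[7] (+0,+0) / 4c ⇒ BAD: non-unit step

first_bad_hop = 7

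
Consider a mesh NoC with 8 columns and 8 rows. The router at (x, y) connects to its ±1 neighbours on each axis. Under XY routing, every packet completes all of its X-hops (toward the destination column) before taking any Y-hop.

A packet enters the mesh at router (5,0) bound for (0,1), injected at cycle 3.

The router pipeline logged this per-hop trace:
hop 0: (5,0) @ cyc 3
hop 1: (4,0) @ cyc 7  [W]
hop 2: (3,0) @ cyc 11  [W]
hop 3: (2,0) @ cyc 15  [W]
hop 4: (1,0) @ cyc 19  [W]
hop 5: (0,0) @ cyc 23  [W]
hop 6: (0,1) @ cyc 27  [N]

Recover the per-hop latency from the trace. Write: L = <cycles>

L = 4

Δcyc across hop 0→1: 7 − 3 = 4.
One hop costs L cycles, so L = 4.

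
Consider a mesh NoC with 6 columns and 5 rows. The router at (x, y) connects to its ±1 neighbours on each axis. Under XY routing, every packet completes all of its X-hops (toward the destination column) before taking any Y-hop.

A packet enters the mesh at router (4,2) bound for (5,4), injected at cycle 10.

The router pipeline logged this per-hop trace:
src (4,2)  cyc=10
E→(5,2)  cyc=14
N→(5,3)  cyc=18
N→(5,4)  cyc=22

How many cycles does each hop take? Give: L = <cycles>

L = 4

Δcyc across hop 0→1: 14 − 10 = 4.
Per-hop latency L = Δcyc = 4.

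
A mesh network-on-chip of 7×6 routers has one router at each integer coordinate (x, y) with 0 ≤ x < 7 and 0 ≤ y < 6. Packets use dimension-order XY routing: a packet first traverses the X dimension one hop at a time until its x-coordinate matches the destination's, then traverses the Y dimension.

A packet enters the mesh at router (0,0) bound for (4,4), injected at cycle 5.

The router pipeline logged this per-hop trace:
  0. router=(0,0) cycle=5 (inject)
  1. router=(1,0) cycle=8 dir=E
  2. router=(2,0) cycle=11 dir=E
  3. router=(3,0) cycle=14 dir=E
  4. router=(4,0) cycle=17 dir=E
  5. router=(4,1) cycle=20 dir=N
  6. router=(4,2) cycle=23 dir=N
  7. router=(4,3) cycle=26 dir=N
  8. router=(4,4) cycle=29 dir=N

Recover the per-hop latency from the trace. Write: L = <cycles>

Δcyc across hop 0→1: 8 − 5 = 3.
One hop costs L cycles, so L = 3.

L = 3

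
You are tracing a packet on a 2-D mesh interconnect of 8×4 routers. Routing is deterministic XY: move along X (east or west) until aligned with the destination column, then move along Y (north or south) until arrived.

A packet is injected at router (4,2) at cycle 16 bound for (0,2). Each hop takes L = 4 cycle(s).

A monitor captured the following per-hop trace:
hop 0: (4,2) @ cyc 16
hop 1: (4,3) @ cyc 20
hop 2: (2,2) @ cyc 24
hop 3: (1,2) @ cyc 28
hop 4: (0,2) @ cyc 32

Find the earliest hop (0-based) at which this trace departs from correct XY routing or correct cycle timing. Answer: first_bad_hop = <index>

  1: Δx=+0 Δy=+1 Δt=4 [BAD: Y-move but x=4≠0]

first_bad_hop = 1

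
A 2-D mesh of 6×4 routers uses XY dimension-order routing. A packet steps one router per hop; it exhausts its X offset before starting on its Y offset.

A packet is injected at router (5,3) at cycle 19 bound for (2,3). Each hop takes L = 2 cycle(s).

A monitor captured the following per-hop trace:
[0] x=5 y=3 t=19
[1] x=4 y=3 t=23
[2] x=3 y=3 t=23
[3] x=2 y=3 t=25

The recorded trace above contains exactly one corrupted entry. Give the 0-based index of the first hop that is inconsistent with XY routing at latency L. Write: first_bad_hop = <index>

first_bad_hop = 1

[1] (-1,+0) / 4c ⇒ BAD: Δcyc=4≠L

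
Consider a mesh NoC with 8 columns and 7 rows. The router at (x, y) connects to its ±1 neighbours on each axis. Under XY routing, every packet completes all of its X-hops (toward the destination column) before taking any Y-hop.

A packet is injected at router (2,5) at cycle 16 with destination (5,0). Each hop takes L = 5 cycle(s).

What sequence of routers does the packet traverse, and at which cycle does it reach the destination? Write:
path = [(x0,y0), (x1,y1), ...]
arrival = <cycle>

  0. router=(2,5) cycle=16 (inject)
  1. router=(3,5) cycle=21 dir=E
  2. router=(4,5) cycle=26 dir=E
  3. router=(5,5) cycle=31 dir=E
  4. router=(5,4) cycle=36 dir=S
  5. router=(5,3) cycle=41 dir=S
  6. router=(5,2) cycle=46 dir=S
  7. router=(5,1) cycle=51 dir=S
  8. router=(5,0) cycle=56 dir=S

path = [(2,5), (3,5), (4,5), (5,5), (5,4), (5,3), (5,2), (5,1), (5,0)]
arrival = 56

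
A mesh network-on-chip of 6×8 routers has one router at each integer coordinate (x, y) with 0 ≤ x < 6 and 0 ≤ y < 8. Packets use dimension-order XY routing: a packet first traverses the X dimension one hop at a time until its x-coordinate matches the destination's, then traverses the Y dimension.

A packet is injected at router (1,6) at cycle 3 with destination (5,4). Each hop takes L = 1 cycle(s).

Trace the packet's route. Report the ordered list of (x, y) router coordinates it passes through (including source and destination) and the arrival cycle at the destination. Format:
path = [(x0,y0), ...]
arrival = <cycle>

path = [(1,6), (2,6), (3,6), (4,6), (5,6), (5,5), (5,4)]
arrival = 9

hop 0: (1,6) @ cyc 3
hop 1: (2,6) @ cyc 4  [E]
hop 2: (3,6) @ cyc 5  [E]
hop 3: (4,6) @ cyc 6  [E]
hop 4: (5,6) @ cyc 7  [E]
hop 5: (5,5) @ cyc 8  [S]
hop 6: (5,4) @ cyc 9  [S]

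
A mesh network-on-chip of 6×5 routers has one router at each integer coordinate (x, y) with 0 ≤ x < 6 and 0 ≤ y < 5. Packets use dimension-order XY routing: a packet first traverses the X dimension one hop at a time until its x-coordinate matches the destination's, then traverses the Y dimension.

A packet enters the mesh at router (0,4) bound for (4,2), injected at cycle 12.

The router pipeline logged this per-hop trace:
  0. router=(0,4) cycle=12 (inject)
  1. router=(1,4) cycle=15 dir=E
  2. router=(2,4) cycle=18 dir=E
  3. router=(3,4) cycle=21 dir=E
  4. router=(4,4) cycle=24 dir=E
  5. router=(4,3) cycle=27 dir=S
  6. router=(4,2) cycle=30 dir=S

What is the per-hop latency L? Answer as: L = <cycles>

Between hops 0 and 1 the cycle counter advances 15 − 12 = 3.
One hop costs L cycles, so L = 3.

L = 3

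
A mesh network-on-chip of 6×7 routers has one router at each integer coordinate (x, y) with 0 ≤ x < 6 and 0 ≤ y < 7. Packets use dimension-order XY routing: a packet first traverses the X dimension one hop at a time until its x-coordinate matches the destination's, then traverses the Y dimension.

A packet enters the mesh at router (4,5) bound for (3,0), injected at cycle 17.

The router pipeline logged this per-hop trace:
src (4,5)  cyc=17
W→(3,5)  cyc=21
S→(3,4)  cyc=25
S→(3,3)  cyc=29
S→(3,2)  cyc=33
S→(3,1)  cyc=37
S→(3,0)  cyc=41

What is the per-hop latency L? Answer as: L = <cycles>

L = 4

From hop 0 (17) to hop 1 (21): +4 cycles.
That increment is L by definition: L = 4.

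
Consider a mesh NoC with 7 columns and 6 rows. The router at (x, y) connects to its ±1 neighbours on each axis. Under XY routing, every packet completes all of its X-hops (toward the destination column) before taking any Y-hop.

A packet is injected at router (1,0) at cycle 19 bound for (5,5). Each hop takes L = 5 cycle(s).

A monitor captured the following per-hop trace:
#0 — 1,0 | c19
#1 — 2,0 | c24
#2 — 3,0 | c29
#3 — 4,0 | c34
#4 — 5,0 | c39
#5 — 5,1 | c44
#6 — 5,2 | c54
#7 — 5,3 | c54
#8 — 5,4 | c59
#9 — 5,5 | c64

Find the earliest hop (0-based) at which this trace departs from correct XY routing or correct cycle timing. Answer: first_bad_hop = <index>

first_bad_hop = 6

[1] (+1,+0) / 5c ⇒ ok
[2] (+1,+0) / 5c ⇒ ok
[3] (+1,+0) / 5c ⇒ ok
[4] (+1,+0) / 5c ⇒ ok
[5] (+0,+1) / 5c ⇒ ok
[6] (+0,+1) / 10c ⇒ BAD: Δcyc=10≠L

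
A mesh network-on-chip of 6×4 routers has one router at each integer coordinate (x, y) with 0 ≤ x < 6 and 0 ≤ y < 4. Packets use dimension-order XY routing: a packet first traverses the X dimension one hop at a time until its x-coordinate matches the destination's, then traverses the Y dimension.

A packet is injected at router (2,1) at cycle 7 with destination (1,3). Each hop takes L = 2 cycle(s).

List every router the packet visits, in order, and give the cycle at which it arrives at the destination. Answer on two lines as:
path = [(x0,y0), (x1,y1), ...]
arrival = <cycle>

src (2,1)  cyc=7
W→(1,1)  cyc=9
N→(1,2)  cyc=11
N→(1,3)  cyc=13

path = [(2,1), (1,1), (1,2), (1,3)]
arrival = 13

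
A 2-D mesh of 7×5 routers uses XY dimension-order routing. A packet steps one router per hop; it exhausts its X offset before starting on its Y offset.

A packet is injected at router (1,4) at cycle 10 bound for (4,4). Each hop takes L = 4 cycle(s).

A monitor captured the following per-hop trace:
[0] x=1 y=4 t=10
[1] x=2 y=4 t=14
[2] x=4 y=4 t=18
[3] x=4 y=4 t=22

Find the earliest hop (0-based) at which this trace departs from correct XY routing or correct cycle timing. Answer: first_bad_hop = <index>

check 1→ d=(1,0) cyc+4: ok
check 2→ d=(2,0) cyc+4: BAD: non-unit step

first_bad_hop = 2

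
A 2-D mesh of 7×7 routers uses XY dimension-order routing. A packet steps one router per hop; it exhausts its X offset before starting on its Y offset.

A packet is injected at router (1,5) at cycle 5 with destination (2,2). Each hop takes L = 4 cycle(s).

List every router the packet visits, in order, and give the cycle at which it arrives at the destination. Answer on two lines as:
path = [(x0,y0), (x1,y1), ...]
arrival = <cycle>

hop 0: (1,5) @ cyc 5
hop 1: (2,5) @ cyc 9  [E]
hop 2: (2,4) @ cyc 13  [S]
hop 3: (2,3) @ cyc 17  [S]
hop 4: (2,2) @ cyc 21  [S]

path = [(1,5), (2,5), (2,4), (2,3), (2,2)]
arrival = 21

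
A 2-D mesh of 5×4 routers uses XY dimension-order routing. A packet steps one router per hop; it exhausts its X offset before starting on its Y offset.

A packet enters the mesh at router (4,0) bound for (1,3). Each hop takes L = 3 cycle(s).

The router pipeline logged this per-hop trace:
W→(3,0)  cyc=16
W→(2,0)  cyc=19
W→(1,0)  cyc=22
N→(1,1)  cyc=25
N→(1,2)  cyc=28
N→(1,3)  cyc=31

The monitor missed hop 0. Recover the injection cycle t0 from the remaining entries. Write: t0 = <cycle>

t0 = 13

At hop 1 the cycle is 16; in general cyc_k = t0 + kL.
Subtract one hop: t0 = 16 − 3 = 13.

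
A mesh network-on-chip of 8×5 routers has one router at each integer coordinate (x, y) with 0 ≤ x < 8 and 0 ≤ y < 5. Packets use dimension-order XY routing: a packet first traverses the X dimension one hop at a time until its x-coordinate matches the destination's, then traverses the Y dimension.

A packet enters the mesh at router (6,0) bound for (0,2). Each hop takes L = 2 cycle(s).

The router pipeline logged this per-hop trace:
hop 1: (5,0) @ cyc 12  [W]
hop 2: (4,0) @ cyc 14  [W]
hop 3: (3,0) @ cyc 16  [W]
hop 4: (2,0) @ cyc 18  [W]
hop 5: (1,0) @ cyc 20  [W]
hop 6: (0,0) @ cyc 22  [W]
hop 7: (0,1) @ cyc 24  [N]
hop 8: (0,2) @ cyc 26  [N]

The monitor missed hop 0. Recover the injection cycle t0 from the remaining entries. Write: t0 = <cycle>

t0 = 10

At hop 1 the cycle is 12; in general cyc_k = t0 + kL.
So t0 = 12 − 1·2 = 10.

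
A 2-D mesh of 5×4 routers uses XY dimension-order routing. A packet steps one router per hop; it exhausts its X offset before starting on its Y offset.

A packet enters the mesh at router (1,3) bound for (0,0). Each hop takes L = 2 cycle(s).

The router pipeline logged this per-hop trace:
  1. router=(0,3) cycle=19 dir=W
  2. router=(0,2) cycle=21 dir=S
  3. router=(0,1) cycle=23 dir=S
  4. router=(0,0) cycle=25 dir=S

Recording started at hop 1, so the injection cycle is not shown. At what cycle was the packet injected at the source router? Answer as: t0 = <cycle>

Hop 1 reached at cycle 19; hop k is at t0 + k·L.
Therefore t0 = 19 − L = 17.

t0 = 17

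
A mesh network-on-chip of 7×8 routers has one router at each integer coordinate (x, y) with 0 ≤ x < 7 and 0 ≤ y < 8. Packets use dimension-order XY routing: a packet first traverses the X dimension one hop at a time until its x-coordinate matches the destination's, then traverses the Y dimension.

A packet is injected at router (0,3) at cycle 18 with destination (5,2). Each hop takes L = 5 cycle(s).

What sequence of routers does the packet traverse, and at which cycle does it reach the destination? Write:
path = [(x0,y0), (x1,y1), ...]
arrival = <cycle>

[0] x=0 y=3 t=18
[1] x=1 y=3 t=23 →E
[2] x=2 y=3 t=28 →E
[3] x=3 y=3 t=33 →E
[4] x=4 y=3 t=38 →E
[5] x=5 y=3 t=43 →E
[6] x=5 y=2 t=48 →S

path = [(0,3), (1,3), (2,3), (3,3), (4,3), (5,3), (5,2)]
arrival = 48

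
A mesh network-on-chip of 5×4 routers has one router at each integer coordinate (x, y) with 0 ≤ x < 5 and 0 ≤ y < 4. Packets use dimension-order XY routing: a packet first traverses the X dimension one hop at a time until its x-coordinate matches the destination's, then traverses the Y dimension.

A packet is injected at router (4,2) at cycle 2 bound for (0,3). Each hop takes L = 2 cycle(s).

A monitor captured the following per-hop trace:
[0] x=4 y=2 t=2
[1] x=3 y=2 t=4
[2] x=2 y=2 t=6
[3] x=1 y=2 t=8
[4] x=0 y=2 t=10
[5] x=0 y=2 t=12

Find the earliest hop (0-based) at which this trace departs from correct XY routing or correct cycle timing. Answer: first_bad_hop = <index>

[1] (-1,+0) / 2c ⇒ ok
[2] (-1,+0) / 2c ⇒ ok
[3] (-1,+0) / 2c ⇒ ok
[4] (-1,+0) / 2c ⇒ ok
[5] (+0,+0) / 2c ⇒ BAD: non-unit step

first_bad_hop = 5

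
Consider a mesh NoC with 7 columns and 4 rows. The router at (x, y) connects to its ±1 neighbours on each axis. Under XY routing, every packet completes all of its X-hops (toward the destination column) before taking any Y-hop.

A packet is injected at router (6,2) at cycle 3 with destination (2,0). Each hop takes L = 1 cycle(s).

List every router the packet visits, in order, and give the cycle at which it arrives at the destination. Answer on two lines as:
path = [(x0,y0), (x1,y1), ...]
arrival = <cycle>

path = [(6,2), (5,2), (4,2), (3,2), (2,2), (2,1), (2,0)]
arrival = 9

[0] x=6 y=2 t=3
[1] x=5 y=2 t=4 →W
[2] x=4 y=2 t=5 →W
[3] x=3 y=2 t=6 →W
[4] x=2 y=2 t=7 →W
[5] x=2 y=1 t=8 →S
[6] x=2 y=0 t=9 →S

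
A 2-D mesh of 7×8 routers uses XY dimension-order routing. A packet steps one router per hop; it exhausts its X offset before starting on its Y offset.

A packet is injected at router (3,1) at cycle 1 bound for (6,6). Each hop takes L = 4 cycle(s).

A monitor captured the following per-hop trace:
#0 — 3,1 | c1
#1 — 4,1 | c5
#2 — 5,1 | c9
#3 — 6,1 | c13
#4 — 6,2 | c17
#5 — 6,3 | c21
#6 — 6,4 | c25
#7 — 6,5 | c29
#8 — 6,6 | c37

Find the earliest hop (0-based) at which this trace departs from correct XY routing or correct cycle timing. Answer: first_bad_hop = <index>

  1: Δx=+1 Δy=+0 Δt=4 [ok]
  2: Δx=+1 Δy=+0 Δt=4 [ok]
  3: Δx=+1 Δy=+0 Δt=4 [ok]
  4: Δx=+0 Δy=+1 Δt=4 [ok]
  5: Δx=+0 Δy=+1 Δt=4 [ok]
  6: Δx=+0 Δy=+1 Δt=4 [ok]
  7: Δx=+0 Δy=+1 Δt=4 [ok]
  8: Δx=+0 Δy=+1 Δt=8 [BAD: Δcyc=8≠L]

first_bad_hop = 8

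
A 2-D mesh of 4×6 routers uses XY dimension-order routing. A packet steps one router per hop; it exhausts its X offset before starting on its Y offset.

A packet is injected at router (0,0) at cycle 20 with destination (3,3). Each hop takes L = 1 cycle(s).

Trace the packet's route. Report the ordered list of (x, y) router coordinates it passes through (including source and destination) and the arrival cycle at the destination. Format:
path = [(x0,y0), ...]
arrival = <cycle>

path = [(0,0), (1,0), (2,0), (3,0), (3,1), (3,2), (3,3)]
arrival = 26

  0. router=(0,0) cycle=20 (inject)
  1. router=(1,0) cycle=21 dir=E
  2. router=(2,0) cycle=22 dir=E
  3. router=(3,0) cycle=23 dir=E
  4. router=(3,1) cycle=24 dir=N
  5. router=(3,2) cycle=25 dir=N
  6. router=(3,3) cycle=26 dir=N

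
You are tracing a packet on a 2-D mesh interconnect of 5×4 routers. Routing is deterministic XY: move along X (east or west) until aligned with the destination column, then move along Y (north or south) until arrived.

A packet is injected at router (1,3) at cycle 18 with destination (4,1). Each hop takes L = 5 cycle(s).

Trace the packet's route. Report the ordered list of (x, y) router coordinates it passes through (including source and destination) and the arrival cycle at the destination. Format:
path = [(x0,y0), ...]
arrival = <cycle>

hop 0: (1,3) @ cyc 18
hop 1: (2,3) @ cyc 23  [E]
hop 2: (3,3) @ cyc 28  [E]
hop 3: (4,3) @ cyc 33  [E]
hop 4: (4,2) @ cyc 38  [S]
hop 5: (4,1) @ cyc 43  [S]

path = [(1,3), (2,3), (3,3), (4,3), (4,2), (4,1)]
arrival = 43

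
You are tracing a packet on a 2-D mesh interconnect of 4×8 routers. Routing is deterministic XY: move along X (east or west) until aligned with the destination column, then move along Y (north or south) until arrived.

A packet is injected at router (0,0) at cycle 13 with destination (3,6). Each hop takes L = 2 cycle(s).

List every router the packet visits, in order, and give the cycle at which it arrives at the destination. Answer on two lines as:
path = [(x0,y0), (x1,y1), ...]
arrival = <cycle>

  0. router=(0,0) cycle=13 (inject)
  1. router=(1,0) cycle=15 dir=E
  2. router=(2,0) cycle=17 dir=E
  3. router=(3,0) cycle=19 dir=E
  4. router=(3,1) cycle=21 dir=N
  5. router=(3,2) cycle=23 dir=N
  6. router=(3,3) cycle=25 dir=N
  7. router=(3,4) cycle=27 dir=N
  8. router=(3,5) cycle=29 dir=N
  9. router=(3,6) cycle=31 dir=N

path = [(0,0), (1,0), (2,0), (3,0), (3,1), (3,2), (3,3), (3,4), (3,5), (3,6)]
arrival = 31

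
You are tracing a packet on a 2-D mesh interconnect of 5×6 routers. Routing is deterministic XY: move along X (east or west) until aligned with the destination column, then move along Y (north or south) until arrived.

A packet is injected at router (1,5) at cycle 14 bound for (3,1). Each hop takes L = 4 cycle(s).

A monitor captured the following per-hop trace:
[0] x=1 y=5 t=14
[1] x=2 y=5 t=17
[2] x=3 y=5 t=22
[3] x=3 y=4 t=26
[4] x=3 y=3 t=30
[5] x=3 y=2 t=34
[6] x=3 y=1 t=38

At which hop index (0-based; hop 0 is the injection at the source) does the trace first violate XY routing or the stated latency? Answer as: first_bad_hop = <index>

hop 1: step (+1,+0), +3 cyc — BAD: Δcyc=3≠L

first_bad_hop = 1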